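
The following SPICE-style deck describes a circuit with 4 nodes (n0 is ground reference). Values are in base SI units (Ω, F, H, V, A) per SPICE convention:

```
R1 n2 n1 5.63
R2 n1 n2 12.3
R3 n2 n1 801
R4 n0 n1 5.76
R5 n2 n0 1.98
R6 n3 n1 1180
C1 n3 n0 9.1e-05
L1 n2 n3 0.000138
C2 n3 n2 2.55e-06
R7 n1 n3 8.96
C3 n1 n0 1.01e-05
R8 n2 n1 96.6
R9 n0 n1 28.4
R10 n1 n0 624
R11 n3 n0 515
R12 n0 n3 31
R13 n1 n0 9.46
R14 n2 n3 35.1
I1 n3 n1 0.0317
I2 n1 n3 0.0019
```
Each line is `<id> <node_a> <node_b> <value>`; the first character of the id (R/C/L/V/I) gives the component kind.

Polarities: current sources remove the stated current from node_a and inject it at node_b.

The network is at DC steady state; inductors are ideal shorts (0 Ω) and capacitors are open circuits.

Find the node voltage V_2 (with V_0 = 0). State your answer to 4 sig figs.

MNA unknowns: 3 node voltages V₁..V_3 plus 1 source current (L1)
R1: Y=0.1776 on G[2,1]
R2: Y=0.08130 on G[1,2]
R3: Y=0.001248 on G[2,1]
R4: Y=0.1736 on G[0,1]
R5: Y=0.5051 on G[2,0]
R6: Y=0.0008475 on G[3,1]
C1: Y=0.000 on G[3,0]
L1: row V2−V3=0, i_L1 at 2,3
C2: Y=0.000 on G[3,2]
R7: Y=0.1116 on G[1,3]
C3: Y=0.000 on G[1,0]
R8: Y=0.01035 on G[2,1]
R9: Y=0.03521 on G[0,1]
R10: Y=0.001603 on G[1,0]
R11: Y=0.001942 on G[3,0]
R12: Y=0.03226 on G[0,3]
R13: Y=0.1057 on G[1,0]
R14: Y=0.02849 on G[2,3]
I1: z[3]−=0.0317, z[1]+=0.0317
I2: z[1]−=0.0019, z[3]+=0.0019
solve → V1=0.03226, V2=-0.01891, V3=-0.01891
aux → i_L1=0.02340

-0.01891 V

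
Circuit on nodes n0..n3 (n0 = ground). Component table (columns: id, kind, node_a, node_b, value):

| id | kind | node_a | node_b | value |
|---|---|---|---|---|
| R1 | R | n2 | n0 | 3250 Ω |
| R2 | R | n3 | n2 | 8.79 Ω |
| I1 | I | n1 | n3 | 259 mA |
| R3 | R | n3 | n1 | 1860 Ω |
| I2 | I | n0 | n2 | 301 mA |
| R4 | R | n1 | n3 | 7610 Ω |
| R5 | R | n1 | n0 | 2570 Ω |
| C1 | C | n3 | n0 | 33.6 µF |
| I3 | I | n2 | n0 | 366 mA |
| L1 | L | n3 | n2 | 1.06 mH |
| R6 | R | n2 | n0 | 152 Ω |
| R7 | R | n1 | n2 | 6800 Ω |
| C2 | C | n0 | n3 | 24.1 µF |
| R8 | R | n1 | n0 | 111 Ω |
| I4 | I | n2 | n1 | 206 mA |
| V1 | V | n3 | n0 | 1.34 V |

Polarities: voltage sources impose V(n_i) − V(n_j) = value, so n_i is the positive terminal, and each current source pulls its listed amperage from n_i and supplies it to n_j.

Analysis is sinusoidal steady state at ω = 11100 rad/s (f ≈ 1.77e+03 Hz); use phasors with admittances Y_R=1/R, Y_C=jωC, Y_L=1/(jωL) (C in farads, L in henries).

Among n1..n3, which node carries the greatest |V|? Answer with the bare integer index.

1

Element admittances at ω=11100 rad/s:
  Y(R1) = 0.0003077+0.000j S between n2,n0
  Y(R2) = 0.1138+0.000j S between n3,n2
  I1: injects 0.259 A into n3 (from n1)
  Y(R3) = 0.0005376+0.000j S between n3,n1
  I2: injects 0.301 A into n2 (from n0)
  Y(R4) = 0.0001314+0.000j S between n1,n3
  Y(R5) = 0.0003891+0.000j S between n1,n0
  Y(C1) = 0.000+0.3730j S between n3,n0
  I3: injects 0.366 A into n0 (from n2)
  Y(L1) = 0.000-0.08499j S between n3,n2
  Y(R6) = 0.006579+0.000j S between n2,n0
  Y(R7) = 0.0001471+0.000j S between n1,n2
  Y(C2) = 0.000+0.2675j S between n0,n3
  Y(R8) = 0.009009+0.000j S between n1,n0
  I4: injects 0.206 A into n1 (from n2)
  V1: constraint V(n3)−V(n0) = 1.34
Assemble and solve the 4×4 MNA system:
  V(n1)=-5.104-0.01577j  V(n2)=-0.2169-1.095j  V(n3)=1.340+0.000j
  i(V1)=-0.01554-0.8505j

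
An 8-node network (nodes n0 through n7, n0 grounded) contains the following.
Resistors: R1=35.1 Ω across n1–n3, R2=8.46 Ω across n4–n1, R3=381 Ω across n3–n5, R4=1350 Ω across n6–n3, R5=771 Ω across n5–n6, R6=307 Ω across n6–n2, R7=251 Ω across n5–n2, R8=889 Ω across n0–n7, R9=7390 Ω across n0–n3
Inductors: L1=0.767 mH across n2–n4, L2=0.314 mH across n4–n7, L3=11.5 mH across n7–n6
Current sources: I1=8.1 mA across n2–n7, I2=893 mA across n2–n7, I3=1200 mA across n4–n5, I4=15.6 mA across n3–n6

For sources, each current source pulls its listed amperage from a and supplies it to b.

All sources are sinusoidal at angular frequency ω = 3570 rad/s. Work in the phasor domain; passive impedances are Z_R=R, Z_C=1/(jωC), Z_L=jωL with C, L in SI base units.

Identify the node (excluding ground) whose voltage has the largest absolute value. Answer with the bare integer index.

Element admittances at ω=3570 rad/s:
  Y(R1) = 0.02849+0.000j S between n1,n3
  Y(R2) = 0.1182+0.000j S between n4,n1
  Y(R3) = 0.002625+0.000j S between n3,n5
  Y(L1) = 0.000-0.3652j S between n2,n4
  I1: injects 0.0081 A into n7 (from n2)
  Y(R4) = 0.0007407+0.000j S between n6,n3
  Y(R5) = 0.001297+0.000j S between n5,n6
  Y(R6) = 0.003257+0.000j S between n6,n2
  I2: injects 0.893 A into n7 (from n2)
  Y(R7) = 0.003984+0.000j S between n5,n2
  Y(R8) = 0.001125+0.000j S between n0,n7
  Y(R9) = 0.0001353+0.000j S between n0,n3
  Y(L2) = 0.000-0.8921j S between n4,n7
  Y(L3) = 0.000-0.02436j S between n7,n6
  I3: injects 1.2 A into n5 (from n4)
  I4: injects 0.0156 A into n6 (from n3)
Assemble and solve the 7×7 MNA system:
  V(n1)=1.254-1.084j  V(n2)=-1.794-1.899j  V(n3)=13.40-0.7327j  V(n4)=-1.672-1.168j  V(n5)=155.4+0.2827j  V(n6)=0.6147+9.039j  V(n7)=-1.611+0.08814j

5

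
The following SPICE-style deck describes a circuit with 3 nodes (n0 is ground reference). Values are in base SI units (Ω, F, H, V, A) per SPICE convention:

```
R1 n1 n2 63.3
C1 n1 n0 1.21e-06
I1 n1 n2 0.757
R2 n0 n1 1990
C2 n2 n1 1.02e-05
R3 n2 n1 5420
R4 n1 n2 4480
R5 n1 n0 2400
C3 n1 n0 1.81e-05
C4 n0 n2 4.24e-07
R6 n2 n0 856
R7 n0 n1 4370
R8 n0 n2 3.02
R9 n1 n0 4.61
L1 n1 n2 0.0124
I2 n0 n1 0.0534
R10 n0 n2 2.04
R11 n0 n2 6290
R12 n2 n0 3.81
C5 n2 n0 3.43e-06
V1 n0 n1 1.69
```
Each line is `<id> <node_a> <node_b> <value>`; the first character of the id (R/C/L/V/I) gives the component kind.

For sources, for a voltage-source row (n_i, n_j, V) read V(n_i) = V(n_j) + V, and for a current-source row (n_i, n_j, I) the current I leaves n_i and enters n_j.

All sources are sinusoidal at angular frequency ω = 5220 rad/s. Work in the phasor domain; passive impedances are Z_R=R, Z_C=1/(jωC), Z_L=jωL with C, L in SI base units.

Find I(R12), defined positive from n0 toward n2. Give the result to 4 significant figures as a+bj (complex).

Apply KCL at each of the 2 non-ground nodes and solve the resulting linear system.
Node n1: branches {R1, C1, I1, R2, C2, R3, R4, R5, C3, R7, R9, L1, I2, V1} → V_1 = -1.690+0.000j
Node n2: branches {R1, I1, C2, R3, R4, C4, R6, R8, L1, R10, R11, R12, C5} → V_2 = 0.6576-0.09258j
Source currents: i(V1)=0.2935-0.2576j

-0.1726+0.02430j A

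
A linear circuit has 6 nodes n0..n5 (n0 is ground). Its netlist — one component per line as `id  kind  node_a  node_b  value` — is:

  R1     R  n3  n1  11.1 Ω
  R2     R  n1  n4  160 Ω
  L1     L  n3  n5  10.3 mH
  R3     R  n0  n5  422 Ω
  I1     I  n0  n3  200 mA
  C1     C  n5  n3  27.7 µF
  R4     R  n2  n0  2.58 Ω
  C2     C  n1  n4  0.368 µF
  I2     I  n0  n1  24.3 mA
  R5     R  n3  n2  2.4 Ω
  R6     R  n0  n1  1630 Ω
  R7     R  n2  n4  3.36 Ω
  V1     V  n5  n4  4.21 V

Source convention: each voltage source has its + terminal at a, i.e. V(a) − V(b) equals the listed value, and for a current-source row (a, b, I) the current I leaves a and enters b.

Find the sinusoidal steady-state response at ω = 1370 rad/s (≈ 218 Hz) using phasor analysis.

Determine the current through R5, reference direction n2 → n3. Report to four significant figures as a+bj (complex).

-0.2392+0.1132j A

Element admittances at ω=1370 rad/s:
  Y(R1) = 0.09009+0.000j S between n3,n1
  Y(R2) = 0.006250+0.000j S between n1,n4
  Y(L1) = 0.000-0.07087j S between n3,n5
  Y(R3) = 0.002370+0.000j S between n0,n5
  I1: injects 0.2 A into n3 (from n0)
  Y(C1) = 0.000+0.03795j S between n5,n3
  Y(R4) = 0.3876+0.000j S between n2,n0
  Y(C2) = 0.000+0.0005042j S between n1,n4
  I2: injects 0.0243 A into n1 (from n0)
  Y(R5) = 0.4167+0.000j S between n3,n2
  Y(R6) = 0.0006135+0.000j S between n0,n1
  Y(R7) = 0.2976+0.000j S between n2,n4
  V1: constraint V(n5)−V(n4) = 4.21
Assemble and solve the 6×6 MNA system:
  V(n1)=1.320-0.2345j  V(n2)=0.5481-0.001927j  V(n3)=1.122-0.2736j  V(n4)=0.4582+0.3759j  V(n5)=4.668+0.3759j
  i(V1)=-0.03244+0.1158j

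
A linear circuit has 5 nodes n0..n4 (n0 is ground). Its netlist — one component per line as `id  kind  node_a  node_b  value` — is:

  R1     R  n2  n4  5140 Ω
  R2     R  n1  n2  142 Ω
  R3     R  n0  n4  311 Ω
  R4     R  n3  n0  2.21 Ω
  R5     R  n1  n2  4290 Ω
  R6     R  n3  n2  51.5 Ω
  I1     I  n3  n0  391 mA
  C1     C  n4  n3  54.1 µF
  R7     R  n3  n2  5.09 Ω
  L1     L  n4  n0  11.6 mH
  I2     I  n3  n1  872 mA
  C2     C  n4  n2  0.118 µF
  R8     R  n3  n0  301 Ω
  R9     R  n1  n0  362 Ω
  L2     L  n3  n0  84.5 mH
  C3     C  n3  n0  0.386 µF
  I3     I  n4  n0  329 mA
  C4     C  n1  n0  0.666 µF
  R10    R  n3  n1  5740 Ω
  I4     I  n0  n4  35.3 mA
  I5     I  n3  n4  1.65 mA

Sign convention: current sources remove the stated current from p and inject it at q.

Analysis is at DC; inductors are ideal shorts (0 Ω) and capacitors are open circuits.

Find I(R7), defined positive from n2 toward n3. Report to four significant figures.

Apply KCL at each of the 4 non-ground nodes and solve the resulting linear system.
Node n1: branches {R2, R5, I2, R9, C4, R10} → V_1 = 87.42
Node n2: branches {R1, R2, R5, R6, R7, C2} → V_2 = 2.848
Node n3: branches {R4, R6, I1, C1, R7, I2, R8, L2, C3, R10, I5} → V_3 = 0.000
Node n4: branches {R1, R3, C1, L1, C2, I3, I4, I5} → V_4 = 0.000
Source currents: i(L1)=-0.2915, i(L2)=-0.6347

0.5594 A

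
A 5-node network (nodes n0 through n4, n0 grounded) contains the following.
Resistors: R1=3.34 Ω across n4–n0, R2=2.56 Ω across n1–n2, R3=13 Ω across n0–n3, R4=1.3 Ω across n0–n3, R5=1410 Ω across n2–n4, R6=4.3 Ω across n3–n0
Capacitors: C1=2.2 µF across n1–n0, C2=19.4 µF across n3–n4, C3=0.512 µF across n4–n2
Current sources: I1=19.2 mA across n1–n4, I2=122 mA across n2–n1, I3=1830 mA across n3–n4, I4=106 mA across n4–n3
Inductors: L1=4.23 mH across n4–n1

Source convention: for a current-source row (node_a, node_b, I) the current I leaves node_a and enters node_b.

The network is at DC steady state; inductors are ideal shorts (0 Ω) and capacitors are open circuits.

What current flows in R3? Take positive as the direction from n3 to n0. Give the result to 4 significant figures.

Apply KCL at each of the 4 non-ground nodes and solve the resulting linear system.
Node n1: branches {R2, C1, I1, L1, I2} → V_1 = 5.758
Node n2: branches {R2, R5, I2, C3} → V_2 = 5.446
Node n3: branches {R3, R4, R6, C2, I3, I4} → V_3 = -1.598
Node n4: branches {R1, I1, R5, L1, C2, C3, I3, I4} → V_4 = 5.758
Source currents: i(L1)=0.01898

-0.1229 A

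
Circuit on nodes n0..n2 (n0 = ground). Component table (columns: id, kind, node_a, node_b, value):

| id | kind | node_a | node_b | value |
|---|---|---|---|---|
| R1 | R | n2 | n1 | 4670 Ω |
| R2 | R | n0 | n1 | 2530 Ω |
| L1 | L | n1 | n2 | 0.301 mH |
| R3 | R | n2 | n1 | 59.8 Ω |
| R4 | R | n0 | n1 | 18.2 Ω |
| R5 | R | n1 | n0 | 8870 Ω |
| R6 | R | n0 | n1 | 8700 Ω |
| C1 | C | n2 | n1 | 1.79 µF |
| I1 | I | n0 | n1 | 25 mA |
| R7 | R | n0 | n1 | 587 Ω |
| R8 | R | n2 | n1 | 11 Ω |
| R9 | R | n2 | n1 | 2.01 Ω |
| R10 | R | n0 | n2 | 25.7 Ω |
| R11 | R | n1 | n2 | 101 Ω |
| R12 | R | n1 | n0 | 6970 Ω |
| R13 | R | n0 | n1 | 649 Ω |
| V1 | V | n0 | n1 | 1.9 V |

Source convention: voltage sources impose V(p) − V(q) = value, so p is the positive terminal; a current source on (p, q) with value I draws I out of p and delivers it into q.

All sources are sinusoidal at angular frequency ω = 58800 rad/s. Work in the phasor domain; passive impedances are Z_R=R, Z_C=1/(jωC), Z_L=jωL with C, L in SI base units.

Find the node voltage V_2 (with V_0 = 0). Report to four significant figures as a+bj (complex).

-1.788-0.008376j V

MNA unknowns: 2 node voltages V₁..V_2 plus 1 source current (V1)
R1: Y=0.0002141+0.000j on G[2,1]
R2: Y=0.0003953+0.000j on G[0,1]
L1: Y=0.000-0.05650j on G[1,2]
R3: Y=0.01672+0.000j on G[2,1]
R4: Y=0.05495+0.000j on G[0,1]
R5: Y=0.0001127+0.000j on G[1,0]
R6: Y=0.0001149+0.000j on G[0,1]
C1: Y=0.000+0.1053j on G[2,1]
I1: z[0]−=0.025, z[1]+=0.025
R7: Y=0.001704+0.000j on G[0,1]
R8: Y=0.09091+0.000j on G[2,1]
R9: Y=0.4975+0.000j on G[2,1]
R10: Y=0.03891+0.000j on G[0,2]
R11: Y=0.009901+0.000j on G[1,2]
R12: Y=0.0001435+0.000j on G[1,0]
R13: Y=0.001541+0.000j on G[0,1]
V1: row V0−V1=1.9, i_V1 at 0,1
solve → V1=-1.900+0.000j, V2=-1.788-0.008376j
aux → i_V1=-0.2066-0.0003259j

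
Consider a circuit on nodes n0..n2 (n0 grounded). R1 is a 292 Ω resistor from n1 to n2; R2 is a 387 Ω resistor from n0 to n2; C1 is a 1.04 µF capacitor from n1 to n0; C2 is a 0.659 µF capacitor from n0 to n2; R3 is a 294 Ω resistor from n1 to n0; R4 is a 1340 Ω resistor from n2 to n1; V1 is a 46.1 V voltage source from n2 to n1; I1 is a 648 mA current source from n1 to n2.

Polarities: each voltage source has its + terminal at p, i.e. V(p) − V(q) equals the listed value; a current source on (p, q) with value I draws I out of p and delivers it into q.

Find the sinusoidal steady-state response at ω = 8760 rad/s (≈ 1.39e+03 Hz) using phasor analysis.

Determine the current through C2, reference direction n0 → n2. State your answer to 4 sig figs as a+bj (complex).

0.004039-0.1613j A

Apply KCL at each of the 2 non-ground nodes and solve the resulting linear system.
Node n1: branches {R1, C1, R3, R4, V1, I1} → V_1 = -18.16+0.6997j
Node n2: branches {R1, R2, C2, R4, V1, I1} → V_2 = 27.94+0.6997j
Source currents: i(V1)=0.3876-0.1631j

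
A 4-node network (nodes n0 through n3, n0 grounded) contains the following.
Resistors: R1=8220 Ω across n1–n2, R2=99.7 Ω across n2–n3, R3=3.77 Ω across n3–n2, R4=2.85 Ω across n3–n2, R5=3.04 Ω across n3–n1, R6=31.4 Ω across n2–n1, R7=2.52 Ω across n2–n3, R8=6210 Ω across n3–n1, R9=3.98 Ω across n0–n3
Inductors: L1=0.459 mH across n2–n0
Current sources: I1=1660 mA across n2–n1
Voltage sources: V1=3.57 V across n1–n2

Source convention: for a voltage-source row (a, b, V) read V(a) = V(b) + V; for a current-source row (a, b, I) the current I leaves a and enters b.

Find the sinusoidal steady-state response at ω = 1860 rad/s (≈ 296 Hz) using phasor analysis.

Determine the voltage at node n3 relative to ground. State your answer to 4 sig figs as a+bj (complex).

0.7096-0.1284j V

Apply KCL at each of the 3 non-ground nodes and solve the resulting linear system.
Node n1: branches {R1, I1, R5, R6, R8, V1} → V_1 = 3.542-0.1522j
Node n2: branches {R1, R2, L1, I1, R3, R4, R6, R7, V1} → V_2 = -0.02753-0.1522j
Node n3: branches {R2, R3, R4, R5, R7, R8, R9} → V_3 = 0.7096-0.1284j
Source currents: i(V1)=0.6135+0.007850j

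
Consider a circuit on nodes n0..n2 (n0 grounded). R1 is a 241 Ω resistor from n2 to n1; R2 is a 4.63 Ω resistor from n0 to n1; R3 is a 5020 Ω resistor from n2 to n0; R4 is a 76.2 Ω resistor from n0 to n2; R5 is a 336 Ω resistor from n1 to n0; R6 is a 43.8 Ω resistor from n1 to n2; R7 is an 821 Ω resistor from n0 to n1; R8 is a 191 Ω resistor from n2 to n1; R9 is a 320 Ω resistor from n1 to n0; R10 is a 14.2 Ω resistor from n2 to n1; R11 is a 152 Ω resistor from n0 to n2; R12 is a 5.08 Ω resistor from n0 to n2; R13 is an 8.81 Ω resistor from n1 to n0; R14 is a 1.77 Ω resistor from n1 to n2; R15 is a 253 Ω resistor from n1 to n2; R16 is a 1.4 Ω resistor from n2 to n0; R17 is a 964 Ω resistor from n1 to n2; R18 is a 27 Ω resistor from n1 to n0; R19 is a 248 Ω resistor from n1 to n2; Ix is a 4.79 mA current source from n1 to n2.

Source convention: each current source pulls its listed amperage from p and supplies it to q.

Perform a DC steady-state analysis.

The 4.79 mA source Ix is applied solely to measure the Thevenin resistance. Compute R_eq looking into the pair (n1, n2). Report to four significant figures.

Element admittances at DC:
  Y(R1) = 0.004149 S between n2,n1
  Y(R2) = 0.2160 S between n0,n1
  Y(R3) = 0.0001992 S between n2,n0
  Y(R4) = 0.01312 S between n0,n2
  Y(R5) = 0.002976 S between n1,n0
  Y(R6) = 0.02283 S between n1,n2
  Y(R7) = 0.001218 S between n0,n1
  Y(R8) = 0.005236 S between n2,n1
  Y(R9) = 0.003125 S between n1,n0
  Y(R10) = 0.07042 S between n2,n1
  Y(R11) = 0.006579 S between n0,n2
  Y(R12) = 0.1969 S between n0,n2
  Y(R13) = 0.1135 S between n1,n0
  Y(R14) = 0.5650 S between n1,n2
  Y(R15) = 0.003953 S between n1,n2
  Y(R16) = 0.7143 S between n2,n0
  Y(R17) = 0.001037 S between n1,n2
  Y(R18) = 0.03704 S between n1,n0
  Y(R19) = 0.004032 S between n1,n2
  Ix: injects 0.00479 A into n2 (from n1)
Assemble and solve the 2×2 MNA system:
  V(n1)=-0.003623  V(n2)=0.001455

R_eq = 1.060 Ω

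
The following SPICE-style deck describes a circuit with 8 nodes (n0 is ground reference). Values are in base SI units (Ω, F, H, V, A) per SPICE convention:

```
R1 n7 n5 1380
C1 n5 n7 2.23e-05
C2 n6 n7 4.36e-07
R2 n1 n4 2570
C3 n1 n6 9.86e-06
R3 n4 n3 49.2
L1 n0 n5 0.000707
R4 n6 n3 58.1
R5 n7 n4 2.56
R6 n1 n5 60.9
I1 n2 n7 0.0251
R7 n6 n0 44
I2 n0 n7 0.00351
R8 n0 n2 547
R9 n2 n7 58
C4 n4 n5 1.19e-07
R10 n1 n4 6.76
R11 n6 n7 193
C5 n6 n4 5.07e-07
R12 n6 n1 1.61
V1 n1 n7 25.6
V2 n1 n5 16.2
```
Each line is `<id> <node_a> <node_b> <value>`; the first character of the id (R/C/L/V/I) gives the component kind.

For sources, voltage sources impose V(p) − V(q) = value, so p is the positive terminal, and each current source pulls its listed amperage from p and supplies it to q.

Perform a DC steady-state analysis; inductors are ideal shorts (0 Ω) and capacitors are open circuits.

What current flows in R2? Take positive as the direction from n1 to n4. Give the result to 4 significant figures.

Apply KCL at each of the 7 non-ground nodes and solve the resulting linear system.
Node n1: branches {R2, C3, R6, R10, R12, V1, V2} → V_1 = 16.20
Node n2: branches {I1, R8, R9} → V_2 = -9.815
Node n3: branches {R3, R4} → V_3 = 5.847
Node n4: branches {R2, R3, R5, C4, R10, C5} → V_4 = -2.057
Node n5: branches {R1, C1, L1, R6, C4, V2} → V_5 = 0.000
Node n6: branches {C2, C3, R4, R7, R11, C5, R12} → V_6 = 15.18
Node n7: branches {R1, C1, C2, R5, I1, I2, R9, R11, V1} → V_7 = -9.400
Source currents: i(L1)=0.3236, i(V1)=-3.024, i(V2)=-0.5828

0.007104 A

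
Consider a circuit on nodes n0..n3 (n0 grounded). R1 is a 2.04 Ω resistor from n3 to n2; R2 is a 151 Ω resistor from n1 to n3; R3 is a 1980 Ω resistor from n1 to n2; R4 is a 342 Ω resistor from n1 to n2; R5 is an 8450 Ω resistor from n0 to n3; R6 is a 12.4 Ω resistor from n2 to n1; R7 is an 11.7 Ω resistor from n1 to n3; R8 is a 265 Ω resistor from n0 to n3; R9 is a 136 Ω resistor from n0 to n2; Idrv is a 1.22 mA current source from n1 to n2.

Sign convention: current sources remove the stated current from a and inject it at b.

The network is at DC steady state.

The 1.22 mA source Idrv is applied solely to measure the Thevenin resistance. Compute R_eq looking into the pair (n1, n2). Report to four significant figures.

Apply KCL at each of the 3 non-ground nodes and solve the resulting linear system.
Node n1: branches {R2, R3, R4, R6, R7, Idrv} → V_1 = -0.007135
Node n2: branches {R1, R3, R4, R6, R9, Idrv} → V_2 = 0.0004113
Node n3: branches {R1, R2, R5, R7, R8} → V_3 = -0.0007770

R_eq = 6.186 Ω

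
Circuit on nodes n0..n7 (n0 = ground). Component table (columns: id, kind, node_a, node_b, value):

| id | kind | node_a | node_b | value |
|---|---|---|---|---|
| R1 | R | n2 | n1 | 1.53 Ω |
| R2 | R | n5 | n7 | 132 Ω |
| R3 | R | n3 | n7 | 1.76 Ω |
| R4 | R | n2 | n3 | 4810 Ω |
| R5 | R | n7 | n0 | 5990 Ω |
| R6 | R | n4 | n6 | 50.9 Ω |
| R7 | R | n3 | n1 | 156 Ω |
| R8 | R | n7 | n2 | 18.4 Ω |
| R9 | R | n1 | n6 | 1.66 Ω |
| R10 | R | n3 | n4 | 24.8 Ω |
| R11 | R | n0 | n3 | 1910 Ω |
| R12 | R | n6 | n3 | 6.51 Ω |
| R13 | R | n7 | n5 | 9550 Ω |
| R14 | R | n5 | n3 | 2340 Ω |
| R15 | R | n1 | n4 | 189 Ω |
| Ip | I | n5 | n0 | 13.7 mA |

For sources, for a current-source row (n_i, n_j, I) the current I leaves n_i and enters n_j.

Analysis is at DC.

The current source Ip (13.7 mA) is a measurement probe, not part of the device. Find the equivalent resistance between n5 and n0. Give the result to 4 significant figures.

Element admittances at DC:
  Y(R1) = 0.6536 S between n2,n1
  Y(R2) = 0.007576 S between n5,n7
  Y(R3) = 0.5682 S between n3,n7
  Y(R4) = 0.0002079 S between n2,n3
  Y(R5) = 0.0001669 S between n7,n0
  Y(R6) = 0.01965 S between n4,n6
  Y(R7) = 0.006410 S between n3,n1
  Y(R8) = 0.05435 S between n7,n2
  Y(R9) = 0.6024 S between n1,n6
  Y(R10) = 0.04032 S between n3,n4
  Y(R11) = 0.0005236 S between n0,n3
  Y(R12) = 0.1536 S between n6,n3
  Y(R13) = 0.0001047 S between n7,n5
  Y(R14) = 0.0004274 S between n5,n3
  Y(R15) = 0.005291 S between n1,n4
  Ip: injects 0.0137 A into n0 (from n5)
Assemble and solve the 7×7 MNA system:
  V(n1)=-19.84  V(n2)=-19.84  V(n3)=-19.84  V(n4)=-19.84  V(n5)=-21.54  V(n6)=-19.84  V(n7)=-19.85

R_eq = 1572. Ω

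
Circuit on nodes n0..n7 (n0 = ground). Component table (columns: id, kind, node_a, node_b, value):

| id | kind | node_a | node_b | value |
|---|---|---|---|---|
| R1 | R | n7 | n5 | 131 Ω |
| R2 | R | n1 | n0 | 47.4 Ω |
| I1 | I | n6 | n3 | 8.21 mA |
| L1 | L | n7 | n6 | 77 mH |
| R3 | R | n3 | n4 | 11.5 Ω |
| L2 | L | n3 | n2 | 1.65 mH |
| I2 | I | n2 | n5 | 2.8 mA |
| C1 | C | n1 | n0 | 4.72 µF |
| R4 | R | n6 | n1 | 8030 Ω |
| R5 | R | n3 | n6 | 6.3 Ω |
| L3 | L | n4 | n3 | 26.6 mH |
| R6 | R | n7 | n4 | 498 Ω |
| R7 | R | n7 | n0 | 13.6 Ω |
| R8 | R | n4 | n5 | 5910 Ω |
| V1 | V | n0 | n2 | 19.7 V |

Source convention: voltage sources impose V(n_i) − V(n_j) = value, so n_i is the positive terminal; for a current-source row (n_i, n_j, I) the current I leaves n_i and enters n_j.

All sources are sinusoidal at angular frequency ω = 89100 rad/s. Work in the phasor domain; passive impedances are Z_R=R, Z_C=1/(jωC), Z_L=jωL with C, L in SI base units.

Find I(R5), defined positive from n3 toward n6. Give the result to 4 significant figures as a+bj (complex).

Element admittances at ω=89100 rad/s:
  Y(R1) = 0.007634+0.000j S between n7,n5
  Y(R2) = 0.02110+0.000j S between n1,n0
  I1: injects 0.00821 A into n3 (from n6)
  Y(L1) = 0.000-0.0001458j S between n7,n6
  Y(R3) = 0.08696+0.000j S between n3,n4
  Y(L2) = 0.000-0.006802j S between n3,n2
  I2: injects 0.0028 A into n5 (from n2)
  Y(C1) = 0.000+0.4206j S between n1,n0
  Y(R4) = 0.0001245+0.000j S between n6,n1
  Y(R5) = 0.1587+0.000j S between n3,n6
  Y(L3) = 0.000-0.0004219j S between n4,n3
  Y(R6) = 0.002008+0.000j S between n7,n4
  Y(R7) = 0.07353+0.000j S between n7,n0
  Y(R8) = 0.0001692+0.000j S between n4,n5
  V1: constraint V(n0)−V(n2) = 19.7
Assemble and solve the 8×8 MNA system:
  V(n1)=0.001371+0.005281j  V(n2)=-19.70+0.000j  V(n3)=-17.56+5.551j  V(n4)=-17.14+5.423j  V(n5)=-0.4488+0.3022j  V(n6)=-17.60+5.531j  V(n7)=-0.4457+0.1887j
  i(V1)=-0.03496+0.01456j

0.006797+0.003189j A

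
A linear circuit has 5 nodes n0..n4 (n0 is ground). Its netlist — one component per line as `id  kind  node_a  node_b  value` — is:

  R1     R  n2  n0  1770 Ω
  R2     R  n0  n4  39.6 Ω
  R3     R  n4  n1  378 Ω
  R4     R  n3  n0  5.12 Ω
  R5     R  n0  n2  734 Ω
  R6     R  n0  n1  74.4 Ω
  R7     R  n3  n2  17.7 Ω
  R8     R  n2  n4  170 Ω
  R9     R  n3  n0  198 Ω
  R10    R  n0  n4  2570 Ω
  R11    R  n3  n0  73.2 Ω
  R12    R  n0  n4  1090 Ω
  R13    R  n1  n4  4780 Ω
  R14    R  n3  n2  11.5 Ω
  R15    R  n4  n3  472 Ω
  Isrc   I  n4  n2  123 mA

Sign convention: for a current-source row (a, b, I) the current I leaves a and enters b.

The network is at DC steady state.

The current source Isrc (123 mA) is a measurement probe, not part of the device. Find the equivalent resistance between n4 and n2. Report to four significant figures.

R_eq = 34.30 Ω

Element admittances at DC:
  Y(R1) = 0.0005650 S between n2,n0
  Y(R2) = 0.02525 S between n0,n4
  Y(R3) = 0.002646 S between n4,n1
  Y(R4) = 0.1953 S between n3,n0
  Y(R5) = 0.001362 S between n0,n2
  Y(R6) = 0.01344 S between n0,n1
  Y(R7) = 0.05650 S between n3,n2
  Y(R8) = 0.005882 S between n2,n4
  Y(R9) = 0.005051 S between n3,n0
  Y(R10) = 0.0003891 S between n0,n4
  Y(R11) = 0.01366 S between n3,n0
  Y(R12) = 0.0009174 S between n0,n4
  Y(R13) = 0.0002092 S between n1,n4
  Y(R14) = 0.08696 S between n3,n2
  Y(R15) = 0.002119 S between n4,n3
  Isrc: injects 0.123 A into n2 (from n4)
Assemble and solve the 4×4 MNA system:
  V(n1)=-0.5493  V(n2)=1.084  V(n3)=0.4138  V(n4)=-3.136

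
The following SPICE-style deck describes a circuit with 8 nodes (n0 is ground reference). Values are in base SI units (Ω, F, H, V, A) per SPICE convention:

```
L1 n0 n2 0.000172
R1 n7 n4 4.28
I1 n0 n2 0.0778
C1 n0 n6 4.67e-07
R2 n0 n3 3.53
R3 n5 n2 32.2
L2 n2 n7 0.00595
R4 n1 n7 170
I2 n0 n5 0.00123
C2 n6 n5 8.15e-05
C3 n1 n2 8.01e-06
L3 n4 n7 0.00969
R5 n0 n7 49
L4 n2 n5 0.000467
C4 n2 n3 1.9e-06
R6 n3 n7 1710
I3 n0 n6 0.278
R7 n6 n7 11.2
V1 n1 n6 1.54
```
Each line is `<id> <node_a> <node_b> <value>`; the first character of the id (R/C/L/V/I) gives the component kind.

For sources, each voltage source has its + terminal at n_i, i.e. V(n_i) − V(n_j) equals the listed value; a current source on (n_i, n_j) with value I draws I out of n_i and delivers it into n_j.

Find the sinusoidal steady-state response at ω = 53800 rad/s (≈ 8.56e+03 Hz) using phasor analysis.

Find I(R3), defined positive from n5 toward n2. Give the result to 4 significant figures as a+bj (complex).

Element admittances at ω=53800 rad/s:
  Y(L1) = 0.000-0.1081j S between n0,n2
  Y(R1) = 0.2336+0.000j S between n7,n4
  I1: injects 0.0778 A into n2 (from n0)
  Y(C1) = 0.000+0.02512j S between n0,n6
  Y(R2) = 0.2833+0.000j S between n0,n3
  Y(R3) = 0.03106+0.000j S between n5,n2
  Y(L2) = 0.000-0.003124j S between n2,n7
  Y(R4) = 0.005882+0.000j S between n1,n7
  I2: injects 0.00123 A into n5 (from n0)
  Y(C2) = 0.000+4.385j S between n6,n5
  Y(C3) = 0.000+0.4309j S between n1,n2
  Y(L3) = 0.000-0.001918j S between n4,n7
  Y(R5) = 0.02041+0.000j S between n0,n7
  Y(L4) = 0.000-0.03980j S between n2,n5
  Y(C4) = 0.000+0.1022j S between n2,n3
  Y(R6) = 0.0005848+0.000j S between n3,n7
  I3: injects 0.278 A into n6 (from n0)
  Y(R7) = 0.08929+0.000j S between n6,n7
  V1: constraint V(n1)−V(n6) = 1.54
Assemble and solve the 8×8 MNA system:
  V(n1)=7.096-0.4569j  V(n2)=7.557+0.1461j  V(n3)=0.8291+2.422j  V(n4)=4.650-0.4403j  V(n5)=5.542-0.4771j  V(n6)=5.556-0.4569j  V(n7)=4.650-0.4403j
  i(V1)=-0.2742+0.1990j

-0.06259-0.01935j A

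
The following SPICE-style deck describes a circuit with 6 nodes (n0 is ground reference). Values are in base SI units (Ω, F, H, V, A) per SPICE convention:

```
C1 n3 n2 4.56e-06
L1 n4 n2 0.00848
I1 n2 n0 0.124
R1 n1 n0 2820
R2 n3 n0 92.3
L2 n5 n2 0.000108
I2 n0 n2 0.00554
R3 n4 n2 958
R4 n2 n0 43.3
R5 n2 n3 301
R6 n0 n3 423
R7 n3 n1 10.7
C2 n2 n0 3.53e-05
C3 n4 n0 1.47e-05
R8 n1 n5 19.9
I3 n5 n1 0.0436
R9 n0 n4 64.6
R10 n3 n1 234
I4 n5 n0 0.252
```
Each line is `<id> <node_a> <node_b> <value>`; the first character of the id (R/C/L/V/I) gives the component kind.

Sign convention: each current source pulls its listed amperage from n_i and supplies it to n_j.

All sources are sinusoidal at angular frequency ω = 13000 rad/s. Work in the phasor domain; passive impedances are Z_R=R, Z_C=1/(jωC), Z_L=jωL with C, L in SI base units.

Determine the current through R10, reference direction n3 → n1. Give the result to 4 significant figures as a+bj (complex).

-0.001251-0.0001391j A

Element admittances at ω=13000 rad/s:
  Y(C1) = 0.000+0.05928j S between n3,n2
  Y(L1) = 0.000-0.009071j S between n4,n2
  I1: injects 0.124 A into n0 (from n2)
  Y(R1) = 0.0003546+0.000j S between n1,n0
  Y(R2) = 0.01083+0.000j S between n3,n0
  Y(L2) = 0.000-0.7123j S between n5,n2
  I2: injects 0.00554 A into n2 (from n0)
  Y(R3) = 0.001044+0.000j S between n4,n2
  Y(R4) = 0.02309+0.000j S between n2,n0
  Y(R5) = 0.003322+0.000j S between n2,n3
  Y(R6) = 0.002364+0.000j S between n0,n3
  Y(R7) = 0.09346+0.000j S between n3,n1
  Y(C2) = 0.000+0.4589j S between n2,n0
  Y(C3) = 0.000+0.1911j S between n4,n0
  Y(R8) = 0.05025+0.000j S between n1,n5
  I3: injects 0.0436 A into n1 (from n5)
  Y(R9) = 0.01548+0.000j S between n0,n4
  Y(R10) = 0.004274+0.000j S between n3,n1
  I4: injects 0.252 A into n0 (from n5)
Assemble and solve the 5×5 MNA system:
  V(n1)=0.2469+0.3603j  V(n2)=-0.05423+0.8203j  V(n3)=-0.04595+0.3278j  V(n4)=0.01100-0.03957j  V(n5)=-0.04959+0.4262j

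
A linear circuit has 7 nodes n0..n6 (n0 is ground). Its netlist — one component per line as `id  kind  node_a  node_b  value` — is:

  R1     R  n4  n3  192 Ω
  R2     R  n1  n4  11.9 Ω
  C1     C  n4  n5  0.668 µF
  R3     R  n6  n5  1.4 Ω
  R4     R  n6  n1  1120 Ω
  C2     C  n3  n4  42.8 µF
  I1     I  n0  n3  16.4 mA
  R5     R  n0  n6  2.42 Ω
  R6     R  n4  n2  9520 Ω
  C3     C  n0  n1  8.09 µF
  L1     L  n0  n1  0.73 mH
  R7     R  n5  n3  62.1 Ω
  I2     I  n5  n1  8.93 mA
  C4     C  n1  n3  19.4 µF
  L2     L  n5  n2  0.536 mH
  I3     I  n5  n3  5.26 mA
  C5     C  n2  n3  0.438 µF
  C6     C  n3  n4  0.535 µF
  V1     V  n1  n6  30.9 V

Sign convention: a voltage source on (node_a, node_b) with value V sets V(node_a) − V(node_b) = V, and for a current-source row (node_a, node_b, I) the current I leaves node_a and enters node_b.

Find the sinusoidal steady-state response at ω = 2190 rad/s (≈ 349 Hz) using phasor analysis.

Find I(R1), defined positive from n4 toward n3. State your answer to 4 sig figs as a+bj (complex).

-0.002042-0.01556j A

Apply KCL at each of the 6 non-ground nodes and solve the resulting linear system.
Node n1: branches {R2, R4, C3, L1, I2, C4, V1} → V_1 = 9.780+14.39j
Node n2: branches {R6, L2, C5} → V_2 = -20.55+14.54j
Node n3: branches {R1, C2, I1, R7, C4, I3, C5, C6} → V_3 = 6.788+17.53j
Node n4: branches {R1, R2, C1, C2, R6, C6} → V_4 = 6.396+14.55j
Node n5: branches {C1, R3, R7, I2, L2, I3} → V_5 = -20.52+14.54j
Node n6: branches {R3, R4, R5, V1} → V_6 = -21.12+14.39j
Source currents: i(V1)=-9.180+5.831j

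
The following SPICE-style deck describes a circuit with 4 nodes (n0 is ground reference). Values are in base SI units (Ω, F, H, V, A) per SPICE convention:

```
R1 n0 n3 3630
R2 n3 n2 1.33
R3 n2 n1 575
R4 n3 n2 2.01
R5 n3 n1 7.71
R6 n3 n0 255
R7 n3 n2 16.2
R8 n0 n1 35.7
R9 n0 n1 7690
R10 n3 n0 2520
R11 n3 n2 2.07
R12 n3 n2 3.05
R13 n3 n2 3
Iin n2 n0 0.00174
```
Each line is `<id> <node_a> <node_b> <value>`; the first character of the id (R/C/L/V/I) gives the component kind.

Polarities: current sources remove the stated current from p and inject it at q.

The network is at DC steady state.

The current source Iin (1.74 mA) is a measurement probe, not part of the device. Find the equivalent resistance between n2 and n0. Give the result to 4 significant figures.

Apply KCL at each of the 3 non-ground nodes and solve the resulting linear system.
Node n1: branches {R3, R5, R8, R9} → V_1 = -0.05160
Node n2: branches {R2, R3, R4, R7, R11, R12, R13, Iin} → V_2 = -0.06334
Node n3: branches {R1, R2, R4, R5, R6, R7, R10, R11, R12, R13} → V_3 = -0.06264

R_eq = 36.40 Ω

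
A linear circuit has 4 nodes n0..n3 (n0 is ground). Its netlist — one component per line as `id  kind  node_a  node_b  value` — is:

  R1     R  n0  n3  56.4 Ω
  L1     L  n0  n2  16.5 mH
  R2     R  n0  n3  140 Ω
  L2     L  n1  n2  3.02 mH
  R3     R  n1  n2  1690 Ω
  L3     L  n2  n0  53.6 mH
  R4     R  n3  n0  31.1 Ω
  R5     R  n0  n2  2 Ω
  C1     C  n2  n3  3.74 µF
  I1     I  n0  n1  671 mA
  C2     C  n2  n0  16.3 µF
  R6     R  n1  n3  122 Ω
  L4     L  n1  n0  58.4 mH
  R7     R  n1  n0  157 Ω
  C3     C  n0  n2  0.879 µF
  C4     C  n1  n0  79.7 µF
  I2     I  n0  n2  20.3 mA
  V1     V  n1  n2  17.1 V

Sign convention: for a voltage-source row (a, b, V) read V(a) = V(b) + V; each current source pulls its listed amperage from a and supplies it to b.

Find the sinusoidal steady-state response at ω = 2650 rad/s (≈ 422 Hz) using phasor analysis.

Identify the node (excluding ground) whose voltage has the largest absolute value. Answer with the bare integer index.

MNA unknowns: 3 node voltages V₁..V_3 plus 1 source current (V1)
R1: Y=0.01773+0.000j on G[0,3]
L1: Y=0.000-0.02287j on G[0,2]
R2: Y=0.007143+0.000j on G[0,3]
L2: Y=0.000-0.1250j on G[1,2]
R3: Y=0.0005917+0.000j on G[1,2]
L3: Y=0.000-0.007040j on G[2,0]
R4: Y=0.03215+0.000j on G[3,0]
R5: Y=0.5000+0.000j on G[0,2]
C1: Y=0.000+0.009911j on G[2,3]
I1: z[0]−=0.671, z[1]+=0.671
C2: Y=0.000+0.04319j on G[2,0]
R6: Y=0.008197+0.000j on G[1,3]
L4: Y=0.000-0.006462j on G[1,0]
R7: Y=0.006369+0.000j on G[1,0]
C3: Y=0.000+0.002329j on G[0,2]
C4: Y=0.000+0.2112j on G[1,0]
I2: z[0]−=0.0203, z[2]+=0.0203
V1: row V1−V2=17.1, i_V1 at 1,2
solve → V1=15.35-5.992j, V2=-1.753-5.992j, V3=2.624-1.418j
aux → i_V1=-0.7679-0.9299j

1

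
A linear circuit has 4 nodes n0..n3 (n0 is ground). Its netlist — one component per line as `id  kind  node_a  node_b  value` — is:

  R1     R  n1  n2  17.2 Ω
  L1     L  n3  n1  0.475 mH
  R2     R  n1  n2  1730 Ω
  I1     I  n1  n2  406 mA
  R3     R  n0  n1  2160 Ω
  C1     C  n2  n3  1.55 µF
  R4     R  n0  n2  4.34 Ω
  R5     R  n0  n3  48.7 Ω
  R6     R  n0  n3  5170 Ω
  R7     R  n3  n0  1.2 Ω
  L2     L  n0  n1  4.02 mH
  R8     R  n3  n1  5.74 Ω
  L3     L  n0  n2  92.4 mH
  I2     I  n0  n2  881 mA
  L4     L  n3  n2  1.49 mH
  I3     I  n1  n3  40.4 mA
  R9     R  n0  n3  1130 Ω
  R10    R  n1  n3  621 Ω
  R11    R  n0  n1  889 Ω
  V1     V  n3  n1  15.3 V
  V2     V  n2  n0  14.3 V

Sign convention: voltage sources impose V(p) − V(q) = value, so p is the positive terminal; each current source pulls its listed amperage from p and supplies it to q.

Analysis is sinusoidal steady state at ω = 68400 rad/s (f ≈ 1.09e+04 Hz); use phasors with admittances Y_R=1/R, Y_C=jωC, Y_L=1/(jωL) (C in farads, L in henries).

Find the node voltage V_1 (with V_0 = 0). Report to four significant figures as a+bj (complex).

-13.69+1.279j V

Element admittances at ω=68400 rad/s:
  Y(R1) = 0.05814+0.000j S between n1,n2
  Y(L1) = 0.000-0.03078j S between n3,n1
  Y(R2) = 0.0005780+0.000j S between n1,n2
  I1: injects 0.406 A into n2 (from n1)
  Y(R3) = 0.0004630+0.000j S between n0,n1
  Y(C1) = 0.000+0.1060j S between n2,n3
  Y(R4) = 0.2304+0.000j S between n0,n2
  Y(R5) = 0.02053+0.000j S between n0,n3
  Y(R6) = 0.0001934+0.000j S between n0,n3
  Y(R7) = 0.8333+0.000j S between n3,n0
  Y(L2) = 0.000-0.003637j S between n0,n1
  Y(R8) = 0.1742+0.000j S between n3,n1
  Y(L3) = 0.000-0.0001582j S between n0,n2
  I2: injects 0.881 A into n2 (from n0)
  Y(L4) = 0.000-0.009812j S between n3,n2
  I3: injects 0.0404 A into n3 (from n1)
  Y(R9) = 0.0008850+0.000j S between n0,n3
  Y(R10) = 0.001610+0.000j S between n1,n3
  Y(R11) = 0.001125+0.000j S between n0,n1
  V1: constraint V(n3)−V(n1) = 15.3
  V2: constraint V(n2)−V(n0) = 14.3
Assemble and solve the 5×5 MNA system:
  V(n1)=-13.69+1.279j  V(n2)=14.30+0.000j  V(n3)=1.611+1.279j
  i(V1)=-3.904+0.5979j  i(V2)=-3.774-1.143j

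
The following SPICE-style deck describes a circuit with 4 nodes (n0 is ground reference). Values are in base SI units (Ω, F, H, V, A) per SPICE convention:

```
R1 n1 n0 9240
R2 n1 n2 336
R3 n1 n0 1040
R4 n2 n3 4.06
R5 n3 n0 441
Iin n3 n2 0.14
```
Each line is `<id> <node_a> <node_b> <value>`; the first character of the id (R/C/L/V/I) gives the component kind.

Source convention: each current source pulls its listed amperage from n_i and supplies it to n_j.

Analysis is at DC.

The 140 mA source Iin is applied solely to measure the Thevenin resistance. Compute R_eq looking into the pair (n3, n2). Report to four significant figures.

R_eq = 4.050 Ω

Element admittances at DC:
  Y(R1) = 0.0001082 S between n1,n0
  Y(R2) = 0.002976 S between n1,n2
  Y(R3) = 0.0009615 S between n1,n0
  Y(R4) = 0.2463 S between n2,n3
  Y(R5) = 0.002268 S between n3,n0
  Iin: injects 0.14 A into n2 (from n3)
Assemble and solve the 3×3 MNA system:
  V(n1)=0.3097  V(n2)=0.4210  V(n3)=-0.1461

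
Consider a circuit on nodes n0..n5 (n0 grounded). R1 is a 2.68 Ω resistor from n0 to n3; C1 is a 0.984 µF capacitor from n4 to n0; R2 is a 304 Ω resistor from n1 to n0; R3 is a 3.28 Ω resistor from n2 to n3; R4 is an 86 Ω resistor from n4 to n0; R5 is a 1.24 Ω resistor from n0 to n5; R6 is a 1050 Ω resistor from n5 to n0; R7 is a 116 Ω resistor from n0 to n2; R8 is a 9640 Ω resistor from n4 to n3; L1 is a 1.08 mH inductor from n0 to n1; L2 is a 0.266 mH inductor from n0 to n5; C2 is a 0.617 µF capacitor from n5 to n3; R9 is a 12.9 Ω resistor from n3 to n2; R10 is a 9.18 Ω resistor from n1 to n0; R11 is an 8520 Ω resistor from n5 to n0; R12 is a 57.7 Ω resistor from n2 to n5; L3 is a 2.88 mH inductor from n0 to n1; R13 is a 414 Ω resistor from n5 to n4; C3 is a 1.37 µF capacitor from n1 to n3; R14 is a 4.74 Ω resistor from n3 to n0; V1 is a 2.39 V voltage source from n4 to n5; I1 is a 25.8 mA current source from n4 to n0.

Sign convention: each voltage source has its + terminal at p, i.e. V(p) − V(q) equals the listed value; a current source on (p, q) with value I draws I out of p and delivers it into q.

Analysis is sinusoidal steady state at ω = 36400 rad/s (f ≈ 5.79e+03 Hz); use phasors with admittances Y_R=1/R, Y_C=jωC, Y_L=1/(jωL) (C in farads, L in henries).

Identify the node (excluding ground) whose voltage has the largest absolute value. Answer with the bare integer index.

4

Element admittances at ω=36400 rad/s:
  Y(R1) = 0.3731+0.000j S between n0,n3
  Y(C1) = 0.000+0.03582j S between n4,n0
  Y(R2) = 0.003289+0.000j S between n1,n0
  Y(R3) = 0.3049+0.000j S between n2,n3
  Y(R4) = 0.01163+0.000j S between n4,n0
  Y(R5) = 0.8065+0.000j S between n0,n5
  Y(R6) = 0.0009524+0.000j S between n5,n0
  Y(R7) = 0.008621+0.000j S between n0,n2
  Y(R8) = 0.0001037+0.000j S between n4,n3
  Y(L1) = 0.000-0.02544j S between n0,n1
  Y(L2) = 0.000-0.1033j S between n0,n5
  Y(C2) = 0.000+0.02246j S between n5,n3
  Y(R9) = 0.07752+0.000j S between n3,n2
  Y(R10) = 0.1089+0.000j S between n1,n0
  Y(R11) = 0.0001174+0.000j S between n5,n0
  Y(R12) = 0.01733+0.000j S between n2,n5
  Y(L3) = 0.000-0.009539j S between n0,n1
  Y(R13) = 0.002415+0.000j S between n5,n4
  Y(C3) = 0.000+0.04987j S between n1,n3
  Y(R14) = 0.2110+0.000j S between n3,n0
  V1: constraint V(n4)−V(n5) = 2.39
  I1: injects 0.0258 A into n0 (from n4)
Assemble and solve the 6×6 MNA system:
  V(n1)=0.002327+0.0006167j  V(n2)=-0.0005346-0.009214j  V(n3)=0.002083-0.005053j  V(n4)=2.331-0.1056j  V(n5)=-0.05855-0.1056j
  i(V1)=-0.06271-0.08227j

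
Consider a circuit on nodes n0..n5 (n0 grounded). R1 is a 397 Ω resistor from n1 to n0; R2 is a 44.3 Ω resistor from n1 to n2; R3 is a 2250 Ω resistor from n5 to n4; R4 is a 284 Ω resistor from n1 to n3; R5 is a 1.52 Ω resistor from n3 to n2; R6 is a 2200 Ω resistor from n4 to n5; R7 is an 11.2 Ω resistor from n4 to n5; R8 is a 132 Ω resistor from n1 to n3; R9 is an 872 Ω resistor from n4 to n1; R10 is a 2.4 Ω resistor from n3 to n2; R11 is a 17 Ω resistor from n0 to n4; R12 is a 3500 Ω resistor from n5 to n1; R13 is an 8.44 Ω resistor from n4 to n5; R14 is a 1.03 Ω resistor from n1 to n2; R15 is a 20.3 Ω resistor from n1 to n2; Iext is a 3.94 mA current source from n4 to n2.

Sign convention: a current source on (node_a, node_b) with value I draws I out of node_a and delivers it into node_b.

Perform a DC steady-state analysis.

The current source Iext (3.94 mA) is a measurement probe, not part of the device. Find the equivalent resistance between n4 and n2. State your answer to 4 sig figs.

R_eq = 260.9 Ω

Element admittances at DC:
  Y(R1) = 0.002519 S between n1,n0
  Y(R2) = 0.02257 S between n1,n2
  Y(R3) = 0.0004444 S between n5,n4
  Y(R4) = 0.003521 S between n1,n3
  Y(R5) = 0.6579 S between n3,n2
  Y(R6) = 0.0004545 S between n4,n5
  Y(R7) = 0.08929 S between n4,n5
  Y(R8) = 0.007576 S between n1,n3
  Y(R9) = 0.001147 S between n4,n1
  Y(R10) = 0.4167 S between n3,n2
  Y(R11) = 0.05882 S between n0,n4
  Y(R12) = 0.0002857 S between n5,n1
  Y(R13) = 0.1185 S between n4,n5
  Y(R14) = 0.9709 S between n1,n2
  Y(R15) = 0.04926 S between n1,n2
  Iext: injects 0.00394 A into n2 (from n4)
Assemble and solve the 5×5 MNA system:
  V(n1)=0.9820  V(n2)=0.9857  V(n3)=0.9857  V(n4)=-0.04205  V(n5)=-0.04065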